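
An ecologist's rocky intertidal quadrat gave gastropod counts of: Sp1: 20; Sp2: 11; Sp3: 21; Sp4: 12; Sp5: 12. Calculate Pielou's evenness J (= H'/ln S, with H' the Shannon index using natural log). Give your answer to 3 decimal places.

Total N = 20+11+21+12+12 = 76, so the proportions are 0.26316, 0.14474, 0.27632, 0.15789, 0.15789 (working shown to 5 dp, full precision carried).
H' = −Σ pᵢ ln pᵢ = −((-0.35132) + (-0.27975) + (-0.35540) + (-0.29145) + (-0.29145)) = 1.56936.
With S = 5 species, ln S = 1.60944, so J = 1.56936/1.60944 = 0.97510, i.e. 0.975 to 3 decimal places.

0.975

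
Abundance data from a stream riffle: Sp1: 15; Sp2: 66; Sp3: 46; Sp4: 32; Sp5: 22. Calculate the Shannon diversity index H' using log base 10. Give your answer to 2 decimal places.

Total N = 15+66+46+32+22 = 181, so the proportions are 0.0829, 0.3646, 0.2541, 0.1768, 0.1215 (working shown to 4 dp, full precision carried).
Each pᵢ log₁₀ pᵢ term: 0.0829×(-1.0816)=-0.0896, 0.3646×(-0.4381)=-0.1598, 0.2541×(-0.5949)=-0.1512, 0.1768×(-0.7525)=-0.1330, 0.1215×(-0.9153)=-0.1112.
Sum = -0.6449, so H' = 0.64.

0.64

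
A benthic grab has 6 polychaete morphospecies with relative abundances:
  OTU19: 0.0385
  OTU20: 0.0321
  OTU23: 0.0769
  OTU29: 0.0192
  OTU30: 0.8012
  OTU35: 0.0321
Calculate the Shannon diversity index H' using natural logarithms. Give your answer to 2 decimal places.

Each pᵢ ln pᵢ term (working shown to 4 dp, full precision carried): 0.0385×(-3.2571)=-0.1254, 0.0321×(-3.4389)=-0.1104, 0.0769×(-2.5652)=-0.1973, 0.0192×(-3.9528)=-0.0759, 0.8012×(-0.2216)=-0.1776, 0.0321×(-3.4389)=-0.1104.
Sum = -0.7969, so H' = 0.80.

0.80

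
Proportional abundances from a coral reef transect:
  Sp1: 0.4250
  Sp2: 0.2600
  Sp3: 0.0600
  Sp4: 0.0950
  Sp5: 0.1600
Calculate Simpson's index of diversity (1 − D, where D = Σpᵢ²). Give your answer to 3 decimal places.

0.714

D = 0.425² + 0.26² + 0.06² + 0.095² + 0.16² = 0.18062 + 0.06760 + 0.00360 + 0.00903 + 0.02560 = 0.28645 (working shown to 5 dp, full precision carried).
So 1 − D = 0.71355, i.e. 0.714 to 3 decimal places.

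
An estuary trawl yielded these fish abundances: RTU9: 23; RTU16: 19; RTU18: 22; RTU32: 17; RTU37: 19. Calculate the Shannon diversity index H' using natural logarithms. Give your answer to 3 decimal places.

1.603

Total N = 23+19+22+17+19 = 100, so the proportions are 0.23, 0.19, 0.22, 0.17, 0.19 (working shown to 5 dp, full precision carried).
Each pᵢ ln pᵢ term: 0.23×(-1.46968)=-0.33803, 0.19×(-1.66073)=-0.31554, 0.22×(-1.51413)=-0.33311, 0.17×(-1.77196)=-0.30123, 0.19×(-1.66073)=-0.31554.
Sum = -1.60344, so H' = 1.603.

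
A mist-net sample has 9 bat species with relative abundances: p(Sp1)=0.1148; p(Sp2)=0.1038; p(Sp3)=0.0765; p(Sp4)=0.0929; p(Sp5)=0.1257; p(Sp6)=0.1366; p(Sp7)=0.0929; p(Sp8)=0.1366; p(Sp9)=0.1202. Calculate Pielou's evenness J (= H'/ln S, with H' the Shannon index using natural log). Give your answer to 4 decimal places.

H' = −Σ pᵢ ln pᵢ = −((-0.248492) + (-0.235137) + (-0.196641) + (-0.220752) + (-0.260684) + (-0.271929) + (-0.220752) + (-0.271929) + (-0.254656)) = 2.180971 (working shown to 6 dp, full precision carried).
With S = 9 species, ln S = 2.197225, so J = 2.180971/2.197225 = 0.992603, i.e. 0.9926 to 4 decimal places.

0.9926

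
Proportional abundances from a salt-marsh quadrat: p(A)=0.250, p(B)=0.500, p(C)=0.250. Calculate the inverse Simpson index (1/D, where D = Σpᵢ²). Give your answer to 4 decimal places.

2.6667

D = 0.25² + 0.5² + 0.25² = 0.0625000 + 0.2500000 + 0.0625000 = 0.3750000 (working shown to 7 dp, full precision carried).
So 1/D = 2.666667, i.e. 2.6667 to 4 decimal places.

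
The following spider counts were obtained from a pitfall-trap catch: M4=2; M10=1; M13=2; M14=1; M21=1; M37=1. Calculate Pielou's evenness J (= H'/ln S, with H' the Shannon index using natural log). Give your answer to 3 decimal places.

0.967

Total N = 2+1+2+1+1+1 = 8, so the proportions are 0.25, 0.125, 0.25, 0.125, 0.125, 0.125 (working shown to 5 dp, full precision carried).
H' = −Σ pᵢ ln pᵢ = −((-0.34657) + (-0.25993) + (-0.34657) + (-0.25993) + (-0.25993) + (-0.25993)) = 1.73287.
With S = 6 species, ln S = 1.79176, so J = 1.73287/1.79176 = 0.96713, i.e. 0.967 to 3 decimal places.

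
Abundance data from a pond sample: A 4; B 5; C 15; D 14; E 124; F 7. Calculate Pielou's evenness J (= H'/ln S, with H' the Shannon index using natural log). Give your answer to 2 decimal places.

Total N = 4+5+15+14+124+7 = 169, so the proportions are 0.0237, 0.0296, 0.0888, 0.0828, 0.7337, 0.0414 (working shown to 4 dp, full precision carried).
H' = −Σ pᵢ ln pᵢ = −((-0.0886) + (-0.1042) + (-0.2150) + (-0.2063) + (-0.2272) + (-0.1319)) = 0.9731.
With S = 6 species, ln S = 1.7918, so J = 0.9731/1.7918 = 0.5431, i.e. 0.54 to 2 decimal places.

0.54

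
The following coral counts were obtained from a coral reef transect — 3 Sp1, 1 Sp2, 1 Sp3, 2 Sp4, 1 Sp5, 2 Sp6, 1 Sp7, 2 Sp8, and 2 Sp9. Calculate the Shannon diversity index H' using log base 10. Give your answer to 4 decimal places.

Total N = 3+1+1+2+1+2+1+2+2 = 15, so the proportions are 0.2, 0.066667, 0.066667, 0.133333, 0.066667, 0.133333, 0.066667, 0.133333, 0.133333 (working shown to 6 dp, full precision carried).
Each pᵢ log₁₀ pᵢ term: 0.2×(-0.698970)=-0.139794, 0.066667×(-1.176091)=-0.078406, 0.066667×(-1.176091)=-0.078406, 0.133333×(-0.875061)=-0.116675, 0.066667×(-1.176091)=-0.078406, 0.133333×(-0.875061)=-0.116675, 0.066667×(-1.176091)=-0.078406, 0.133333×(-0.875061)=-0.116675, 0.133333×(-0.875061)=-0.116675.
Sum = -0.920118, so H' = 0.9201.

0.9201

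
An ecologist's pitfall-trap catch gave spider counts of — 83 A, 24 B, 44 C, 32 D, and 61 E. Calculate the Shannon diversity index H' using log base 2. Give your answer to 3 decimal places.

2.188

Total N = 83+24+44+32+61 = 244, so the proportions are 0.34016, 0.09836, 0.18033, 0.13115, 0.25 (working shown to 5 dp, full precision carried).
Each pᵢ log₂ pᵢ term: 0.34016×(-1.55570)=-0.52919, 0.09836×(-3.34577)=-0.32909, 0.18033×(-2.47131)=-0.44565, 0.13115×(-2.93074)=-0.38436, 0.25×(-2.00000)=-0.50000.
Sum = -2.18829, so H' = 2.188.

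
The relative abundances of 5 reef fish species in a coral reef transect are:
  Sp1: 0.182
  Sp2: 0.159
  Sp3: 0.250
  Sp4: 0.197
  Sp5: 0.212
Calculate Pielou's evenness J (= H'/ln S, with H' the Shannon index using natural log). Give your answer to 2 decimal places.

H' = −Σ pᵢ ln pᵢ = −((-0.3101) + (-0.2924) + (-0.3466) + (-0.3200) + (-0.3288)) = 1.5979 (working shown to 4 dp, full precision carried).
With S = 5 species, ln S = 1.6094, so J = 1.5979/1.6094 = 0.9928, i.e. 0.99 to 2 decimal places.

0.99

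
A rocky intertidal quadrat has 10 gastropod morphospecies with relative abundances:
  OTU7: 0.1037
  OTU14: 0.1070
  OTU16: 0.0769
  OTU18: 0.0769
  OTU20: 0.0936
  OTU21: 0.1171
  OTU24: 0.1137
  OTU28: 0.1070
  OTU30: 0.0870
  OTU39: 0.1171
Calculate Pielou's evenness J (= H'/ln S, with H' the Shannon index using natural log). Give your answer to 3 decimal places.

H' = −Σ pᵢ ln pᵢ = −((-0.23501) + (-0.23914) + (-0.19727) + (-0.19727) + (-0.22171) + (-0.25115) + (-0.24721) + (-0.23914) + (-0.21244) + (-0.25115)) = 2.29147 (working shown to 5 dp, full precision carried).
With S = 10 species, ln S = 2.30259, so J = 2.29147/2.30259 = 0.99517, i.e. 0.995 to 3 decimal places.

0.995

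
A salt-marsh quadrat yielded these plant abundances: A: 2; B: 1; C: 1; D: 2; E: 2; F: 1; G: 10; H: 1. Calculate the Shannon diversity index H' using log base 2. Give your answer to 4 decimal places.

2.3610

Total N = 2+1+1+2+2+1+10+1 = 20, so the proportions are 0.1, 0.05, 0.05, 0.1, 0.1, 0.05, 0.5, 0.05 (working shown to 6 dp, full precision carried).
Each pᵢ log₂ pᵢ term: 0.1×(-3.321928)=-0.332193, 0.05×(-4.321928)=-0.216096, 0.05×(-4.321928)=-0.216096, 0.1×(-3.321928)=-0.332193, 0.1×(-3.321928)=-0.332193, 0.05×(-4.321928)=-0.216096, 0.5×(-1.000000)=-0.500000, 0.05×(-4.321928)=-0.216096.
Sum = -2.360964, so H' = 2.3610.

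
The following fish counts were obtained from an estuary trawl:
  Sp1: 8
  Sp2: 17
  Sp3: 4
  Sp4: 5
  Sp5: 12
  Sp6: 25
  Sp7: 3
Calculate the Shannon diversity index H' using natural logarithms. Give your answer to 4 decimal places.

1.7098

Total N = 8+17+4+5+12+25+3 = 74, so the proportions are 0.108108, 0.22973, 0.054054, 0.067568, 0.162162, 0.337838, 0.040541 (working shown to 6 dp, full precision carried).
Each pᵢ ln pᵢ term: 0.108108×(-2.224624)=-0.240500, 0.22973×(-1.470852)=-0.337898, 0.054054×(-2.917771)=-0.157717, 0.067568×(-2.694627)=-0.182069, 0.162162×(-1.819158)=-0.294999, 0.337838×(-1.085189)=-0.366618, 0.040541×(-3.205453)=-0.129951.
Sum = -1.709752, so H' = 1.7098.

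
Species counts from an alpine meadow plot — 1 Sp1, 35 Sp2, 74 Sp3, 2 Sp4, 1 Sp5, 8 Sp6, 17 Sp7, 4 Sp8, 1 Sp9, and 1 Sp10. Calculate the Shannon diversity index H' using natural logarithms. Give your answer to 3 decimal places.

1.396

Total N = 1+35+74+2+1+8+17+4+1+1 = 144, so the proportions are 0.00694, 0.24306, 0.51389, 0.01389, 0.00694, 0.05556, 0.11806, 0.02778, 0.00694, 0.00694 (working shown to 5 dp, full precision carried).
Each pᵢ ln pᵢ term: 0.00694×(-4.96981)=-0.03451, 0.24306×(-1.41447)=-0.34379, 0.51389×(-0.66575)=-0.34212, 0.01389×(-4.27667)=-0.05940, 0.00694×(-4.96981)=-0.03451, 0.05556×(-2.89037)=-0.16058, 0.11806×(-2.13660)=-0.25224, 0.02778×(-3.58352)=-0.09954, 0.00694×(-4.96981)=-0.03451, 0.00694×(-4.96981)=-0.03451.
Sum = -1.39572, so H' = 1.396.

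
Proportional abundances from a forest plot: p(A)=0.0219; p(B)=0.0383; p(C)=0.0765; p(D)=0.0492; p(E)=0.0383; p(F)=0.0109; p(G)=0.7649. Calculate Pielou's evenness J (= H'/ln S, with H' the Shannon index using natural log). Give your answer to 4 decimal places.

H' = −Σ pᵢ ln pᵢ = −((-0.083686) + (-0.124946) + (-0.196641) + (-0.148184) + (-0.124946) + (-0.049257) + (-0.205001)) = 0.932661 (working shown to 6 dp, full precision carried).
With S = 7 species, ln S = 1.945910, so J = 0.932661/1.945910 = 0.479293, i.e. 0.4793 to 4 decimal places.

0.4793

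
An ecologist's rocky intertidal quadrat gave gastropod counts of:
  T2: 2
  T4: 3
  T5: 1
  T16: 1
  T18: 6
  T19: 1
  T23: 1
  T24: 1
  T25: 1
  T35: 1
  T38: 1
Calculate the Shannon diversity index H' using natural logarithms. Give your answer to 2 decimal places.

2.13

Total N = 2+3+1+1+6+1+1+1+1+1+1 = 19, so the proportions are 0.1053, 0.1579, 0.0526, 0.0526, 0.3158, 0.0526, 0.0526, 0.0526, 0.0526, 0.0526, 0.0526 (working shown to 4 dp, full precision carried).
Each pᵢ ln pᵢ term: 0.1053×(-2.2513)=-0.2370, 0.1579×(-1.8458)=-0.2914, 0.0526×(-2.9444)=-0.1550, 0.0526×(-2.9444)=-0.1550, 0.3158×(-1.1527)=-0.3640, 0.0526×(-2.9444)=-0.1550, 0.0526×(-2.9444)=-0.1550, 0.0526×(-2.9444)=-0.1550, 0.0526×(-2.9444)=-0.1550, 0.0526×(-2.9444)=-0.1550, 0.0526×(-2.9444)=-0.1550.
Sum = -2.1322, so H' = 2.13.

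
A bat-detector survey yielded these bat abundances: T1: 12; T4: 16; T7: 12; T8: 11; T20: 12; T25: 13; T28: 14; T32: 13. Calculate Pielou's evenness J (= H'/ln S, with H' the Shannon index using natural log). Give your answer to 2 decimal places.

Total N = 12+16+12+11+12+13+14+13 = 103, so the proportions are 0.1165, 0.1553, 0.1165, 0.1068, 0.1165, 0.1262, 0.1359, 0.1262 (working shown to 4 dp, full precision carried).
H' = −Σ pᵢ ln pᵢ = −((-0.2505) + (-0.2893) + (-0.2505) + (-0.2389) + (-0.2505) + (-0.2612) + (-0.2713) + (-0.2612)) = 2.0733.
With S = 8 species, ln S = 2.0794, so J = 2.0733/2.0794 = 0.9970, i.e. 1.00 to 2 decimal places.

1.00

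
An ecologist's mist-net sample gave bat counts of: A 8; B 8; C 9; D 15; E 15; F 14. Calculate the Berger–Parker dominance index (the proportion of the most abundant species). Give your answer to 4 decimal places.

Total N = 8+8+9+15+15+14 = 69, so the proportions are 0.115942, 0.115942, 0.130435, 0.217391, 0.217391, 0.202899 (working shown to 6 dp, full precision carried).
The largest proportion is 0.217391, i.e. d = 0.2174 to 4 decimal places.

0.2174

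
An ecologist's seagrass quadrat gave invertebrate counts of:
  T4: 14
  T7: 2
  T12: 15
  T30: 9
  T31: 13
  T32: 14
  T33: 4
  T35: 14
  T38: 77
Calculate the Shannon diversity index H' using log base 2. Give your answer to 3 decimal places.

Total N = 14+2+15+9+13+14+4+14+77 = 162, so the proportions are 0.08642, 0.01235, 0.09259, 0.05556, 0.08025, 0.08642, 0.02469, 0.08642, 0.47531 (working shown to 5 dp, full precision carried).
Each pᵢ log₂ pᵢ term: 0.08642×(-3.53250)=-0.30528, 0.01235×(-6.33985)=-0.07827, 0.09259×(-3.43296)=-0.31787, 0.05556×(-4.16993)=-0.23166, 0.08025×(-3.63941)=-0.29205, 0.08642×(-3.53250)=-0.30528, 0.02469×(-5.33985)=-0.13185, 0.08642×(-3.53250)=-0.30528, 0.47531×(-1.07306)=-0.51004.
Sum = -2.47757, so H' = 2.478.

2.478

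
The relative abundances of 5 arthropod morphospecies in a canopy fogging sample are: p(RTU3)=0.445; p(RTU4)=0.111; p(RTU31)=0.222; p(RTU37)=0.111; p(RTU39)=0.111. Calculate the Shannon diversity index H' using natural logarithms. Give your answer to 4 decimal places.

1.4264

Each pᵢ ln pᵢ term (working shown to 6 dp, full precision carried): 0.445×(-0.809681)=-0.360308, 0.111×(-2.198225)=-0.244003, 0.222×(-1.505078)=-0.334127, 0.111×(-2.198225)=-0.244003, 0.111×(-2.198225)=-0.244003.
Sum = -1.426444, so H' = 1.4264.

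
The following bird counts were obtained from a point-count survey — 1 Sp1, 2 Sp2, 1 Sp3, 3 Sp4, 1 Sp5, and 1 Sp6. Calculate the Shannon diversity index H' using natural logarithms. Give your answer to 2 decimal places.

1.68

Total N = 1+2+1+3+1+1 = 9, so the proportions are 0.1111, 0.2222, 0.1111, 0.3333, 0.1111, 0.1111 (working shown to 4 dp, full precision carried).
Each pᵢ ln pᵢ term: 0.1111×(-2.1972)=-0.2441, 0.2222×(-1.5041)=-0.3342, 0.1111×(-2.1972)=-0.2441, 0.3333×(-1.0986)=-0.3662, 0.1111×(-2.1972)=-0.2441, 0.1111×(-2.1972)=-0.2441.
Sum = -1.6770, so H' = 1.68.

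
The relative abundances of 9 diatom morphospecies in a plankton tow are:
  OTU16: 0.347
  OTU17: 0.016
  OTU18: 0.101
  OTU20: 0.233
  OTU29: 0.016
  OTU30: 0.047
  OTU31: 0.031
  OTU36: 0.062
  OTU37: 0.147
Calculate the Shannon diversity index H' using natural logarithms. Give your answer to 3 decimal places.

Each pᵢ ln pᵢ term (working shown to 5 dp, full precision carried): 0.347×(-1.05843)=-0.36728, 0.016×(-4.13517)=-0.06616, 0.101×(-2.29263)=-0.23156, 0.233×(-1.45672)=-0.33942, 0.016×(-4.13517)=-0.06616, 0.047×(-3.05761)=-0.14371, 0.031×(-3.47377)=-0.10769, 0.062×(-2.78062)=-0.17240, 0.147×(-1.91732)=-0.28185.
Sum = -1.77621, so H' = 1.776.

1.776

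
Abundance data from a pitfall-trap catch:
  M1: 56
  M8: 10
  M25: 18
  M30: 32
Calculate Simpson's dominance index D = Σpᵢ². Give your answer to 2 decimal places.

0.34

Total N = 56+10+18+32 = 116, so the proportions are 0.4828, 0.0862, 0.1552, 0.2759 (working shown to 4 dp, full precision carried).
D = 0.4828² + 0.0862² + 0.1552² + 0.2759² = 0.2331 + 0.0074 + 0.0241 + 0.0761 = 0.3407.
To 2 decimal places, D = 0.34.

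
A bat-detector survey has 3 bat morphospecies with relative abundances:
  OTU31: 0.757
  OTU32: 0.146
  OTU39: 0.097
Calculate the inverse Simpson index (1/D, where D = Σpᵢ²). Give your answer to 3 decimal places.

D = 0.757² + 0.146² + 0.097² = 0.573049 + 0.021316 + 0.009409 = 0.603774 (working shown to 6 dp, full precision carried).
So 1/D = 1.65625, i.e. 1.656 to 3 decimal places.

1.656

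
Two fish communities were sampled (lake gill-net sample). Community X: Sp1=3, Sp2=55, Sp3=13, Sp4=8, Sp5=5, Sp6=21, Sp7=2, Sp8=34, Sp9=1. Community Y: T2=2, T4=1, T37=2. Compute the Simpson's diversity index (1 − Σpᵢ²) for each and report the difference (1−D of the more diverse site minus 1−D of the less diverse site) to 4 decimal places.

Community X: N=142, proportions 0.021127, 0.387324, 0.091549, 0.056338, 0.035211, 0.147887, 0.014085, 0.239437, 0.007042, giving 1−D = 0.757290 (working shown to 6 dp, full precision carried).
Community Y: N=5, proportions 0.4, 0.2, 0.4, giving 1−D = 0.640000.
Difference = |0.757290 − 0.640000| = 0.117290, i.e. 0.1173 to 4 decimal places.

0.1173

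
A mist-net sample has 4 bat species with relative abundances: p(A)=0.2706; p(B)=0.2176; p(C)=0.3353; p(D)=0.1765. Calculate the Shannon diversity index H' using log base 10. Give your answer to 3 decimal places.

Each pᵢ log₁₀ pᵢ term (working shown to 5 dp, full precision carried): 0.2706×(-0.56767)=-0.15361, 0.2176×(-0.66234)=-0.14413, 0.3353×(-0.47457)=-0.15912, 0.1765×(-0.75326)=-0.13295.
Sum = -0.58981, so H' = 0.590.

0.590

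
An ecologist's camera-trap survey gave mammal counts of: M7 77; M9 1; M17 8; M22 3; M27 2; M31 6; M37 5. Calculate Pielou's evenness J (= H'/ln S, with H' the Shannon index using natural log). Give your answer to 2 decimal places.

0.49

Total N = 77+1+8+3+2+6+5 = 102, so the proportions are 0.7549, 0.0098, 0.0784, 0.0294, 0.0196, 0.0588, 0.049 (working shown to 4 dp, full precision carried).
H' = −Σ pᵢ ln pᵢ = −((-0.2123) + (-0.0453) + (-0.1996) + (-0.1037) + (-0.0771) + (-0.1667) + (-0.1478)) = 0.9525.
With S = 7 species, ln S = 1.9459, so J = 0.9525/1.9459 = 0.4895, i.e. 0.49 to 2 decimal places.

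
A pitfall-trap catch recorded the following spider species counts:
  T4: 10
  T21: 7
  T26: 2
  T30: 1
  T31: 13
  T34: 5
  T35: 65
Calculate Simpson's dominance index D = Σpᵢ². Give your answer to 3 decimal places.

0.431

Total N = 10+7+2+1+13+5+65 = 103, so the proportions are 0.09709, 0.06796, 0.01942, 0.00971, 0.12621, 0.04854, 0.63107 (working shown to 5 dp, full precision carried).
D = 0.09709² + 0.06796² + 0.01942² + 0.00971² + 0.12621² + 0.04854² + 0.63107² = 0.00943 + 0.00462 + 0.00038 + 0.00009 + 0.01593 + 0.00236 + 0.39825 = 0.43105.
To 3 decimal places, D = 0.431.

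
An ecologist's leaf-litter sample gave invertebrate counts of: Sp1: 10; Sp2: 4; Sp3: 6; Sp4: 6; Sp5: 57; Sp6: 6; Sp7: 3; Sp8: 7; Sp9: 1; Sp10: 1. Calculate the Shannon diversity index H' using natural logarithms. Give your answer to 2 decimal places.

1.56

Total N = 10+4+6+6+57+6+3+7+1+1 = 101, so the proportions are 0.099, 0.0396, 0.0594, 0.0594, 0.5644, 0.0594, 0.0297, 0.0693, 0.0099, 0.0099 (working shown to 4 dp, full precision carried).
Each pᵢ ln pᵢ term: 0.099×(-2.3125)=-0.2290, 0.0396×(-3.2288)=-0.1279, 0.0594×(-2.8234)=-0.1677, 0.0594×(-2.8234)=-0.1677, 0.5644×(-0.5721)=-0.3229, 0.0594×(-2.8234)=-0.1677, 0.0297×(-3.5165)=-0.1045, 0.0693×(-2.6692)=-0.1850, 0.0099×(-4.6151)=-0.0457, 0.0099×(-4.6151)=-0.0457.
Sum = -1.5637, so H' = 1.56.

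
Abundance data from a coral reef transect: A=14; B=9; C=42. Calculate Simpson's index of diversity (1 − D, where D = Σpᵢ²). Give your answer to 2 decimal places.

Total N = 14+9+42 = 65, so the proportions are 0.2154, 0.1385, 0.6462 (working shown to 4 dp, full precision carried).
D = 0.2154² + 0.1385² + 0.6462² = 0.0464 + 0.0192 + 0.4175 = 0.4831.
So 1 − D = 0.5169, i.e. 0.52 to 2 decimal places.

0.52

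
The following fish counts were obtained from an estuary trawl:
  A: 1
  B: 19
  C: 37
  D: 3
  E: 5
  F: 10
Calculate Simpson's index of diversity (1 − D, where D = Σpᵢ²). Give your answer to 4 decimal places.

0.6684

Total N = 1+19+37+3+5+10 = 75, so the proportions are 0.013333, 0.253333, 0.493333, 0.04, 0.066667, 0.133333 (working shown to 6 dp, full precision carried).
D = 0.013333² + 0.253333² + 0.493333² + 0.04² + 0.066667² + 0.133333² = 0.000178 + 0.064178 + 0.243378 + 0.001600 + 0.004444 + 0.017778 = 0.331556.
So 1 − D = 0.668444, i.e. 0.6684 to 4 decimal places.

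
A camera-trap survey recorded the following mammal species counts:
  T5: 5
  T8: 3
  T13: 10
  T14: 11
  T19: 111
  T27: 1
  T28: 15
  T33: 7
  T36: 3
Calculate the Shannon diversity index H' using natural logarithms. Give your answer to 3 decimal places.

Total N = 5+3+10+11+111+1+15+7+3 = 166, so the proportions are 0.03012, 0.01807, 0.06024, 0.06627, 0.66867, 0.00602, 0.09036, 0.04217, 0.01807 (working shown to 5 dp, full precision carried).
Each pᵢ ln pᵢ term: 0.03012×(-3.50255)=-0.10550, 0.01807×(-4.01338)=-0.07253, 0.06024×(-2.80940)=-0.16924, 0.06627×(-2.71409)=-0.17985, 0.66867×(-0.40246)=-0.26911, 0.00602×(-5.11199)=-0.03080, 0.09036×(-2.40394)=-0.21722, 0.04217×(-3.16608)=-0.13351, 0.01807×(-4.01338)=-0.07253.
Sum = -1.25029, so H' = 1.250.

1.250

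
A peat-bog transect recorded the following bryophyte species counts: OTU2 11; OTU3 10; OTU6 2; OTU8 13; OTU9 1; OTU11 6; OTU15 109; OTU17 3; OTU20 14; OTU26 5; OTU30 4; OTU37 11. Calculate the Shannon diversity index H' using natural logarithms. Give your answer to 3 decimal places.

Total N = 11+10+2+13+1+6+109+3+14+5+4+11 = 189, so the proportions are 0.0582, 0.05291, 0.01058, 0.06878, 0.00529, 0.03175, 0.57672, 0.01587, 0.07407, 0.02646, 0.02116, 0.0582 (working shown to 5 dp, full precision carried).
Each pᵢ ln pᵢ term: 0.0582×(-2.84385)=-0.16552, 0.05291×(-2.93916)=-0.15551, 0.01058×(-4.54860)=-0.04813, 0.06878×(-2.67680)=-0.18412, 0.00529×(-5.24175)=-0.02773, 0.03175×(-3.44999)=-0.10952, 0.57672×(-0.55040)=-0.31743, 0.01587×(-4.14313)=-0.06576, 0.07407×(-2.60269)=-0.19279, 0.02646×(-3.63231)=-0.09609, 0.02116×(-3.85545)=-0.08160, 0.0582×(-2.84385)=-0.16552.
Sum = -1.60972, so H' = 1.610.

1.610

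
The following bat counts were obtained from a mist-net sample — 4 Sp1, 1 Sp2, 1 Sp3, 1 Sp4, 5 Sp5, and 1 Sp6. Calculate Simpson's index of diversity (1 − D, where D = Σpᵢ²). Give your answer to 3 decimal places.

Total N = 4+1+1+1+5+1 = 13, so the proportions are 0.30769, 0.07692, 0.07692, 0.07692, 0.38462, 0.07692 (working shown to 5 dp, full precision carried).
D = 0.30769² + 0.07692² + 0.07692² + 0.07692² + 0.38462² + 0.07692² = 0.09467 + 0.00592 + 0.00592 + 0.00592 + 0.14793 + 0.00592 = 0.26627.
So 1 − D = 0.73373, i.e. 0.734 to 3 decimal places.

0.734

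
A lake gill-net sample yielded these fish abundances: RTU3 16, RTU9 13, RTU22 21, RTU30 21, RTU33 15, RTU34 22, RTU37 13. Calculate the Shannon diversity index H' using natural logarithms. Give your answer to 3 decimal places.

1.924

Total N = 16+13+21+21+15+22+13 = 121, so the proportions are 0.13223, 0.10744, 0.17355, 0.17355, 0.12397, 0.18182, 0.10744 (working shown to 5 dp, full precision carried).
Each pᵢ ln pᵢ term: 0.13223×(-2.02320)=-0.26753, 0.10744×(-2.23084)=-0.23968, 0.17355×(-1.75127)=-0.30394, 0.17355×(-1.75127)=-0.30394, 0.12397×(-2.08774)=-0.25881, 0.18182×(-1.70475)=-0.30995, 0.10744×(-2.23084)=-0.23968.
Sum = -1.92353, so H' = 1.924.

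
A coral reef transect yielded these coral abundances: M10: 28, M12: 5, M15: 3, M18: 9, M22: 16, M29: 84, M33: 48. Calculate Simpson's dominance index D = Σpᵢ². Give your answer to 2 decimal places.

Total N = 28+5+3+9+16+84+48 = 193, so the proportions are 0.1451, 0.0259, 0.0155, 0.0466, 0.0829, 0.4352, 0.2487 (working shown to 4 dp, full precision carried).
D = 0.1451² + 0.0259² + 0.0155² + 0.0466² + 0.0829² + 0.4352² + 0.2487² = 0.0210 + 0.0007 + 0.0002 + 0.0022 + 0.0069 + 0.1894 + 0.0619 = 0.2823.
To 2 decimal places, D = 0.28.

0.28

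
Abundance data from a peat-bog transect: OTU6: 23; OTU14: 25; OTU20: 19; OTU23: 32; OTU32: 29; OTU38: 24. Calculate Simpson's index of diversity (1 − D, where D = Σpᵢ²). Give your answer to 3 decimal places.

0.829

Total N = 23+25+19+32+29+24 = 152, so the proportions are 0.15132, 0.16447, 0.125, 0.21053, 0.19079, 0.15789 (working shown to 5 dp, full precision carried).
D = 0.15132² + 0.16447² + 0.125² + 0.21053² + 0.19079² + 0.15789² = 0.02290 + 0.02705 + 0.01562 + 0.04432 + 0.03640 + 0.02493 = 0.17123.
So 1 − D = 0.82877, i.e. 0.829 to 3 decimal places.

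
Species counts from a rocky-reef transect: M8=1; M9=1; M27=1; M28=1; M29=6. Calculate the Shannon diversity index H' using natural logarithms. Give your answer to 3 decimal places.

1.228

Total N = 1+1+1+1+6 = 10, so the proportions are 0.1, 0.1, 0.1, 0.1, 0.6 (working shown to 5 dp, full precision carried).
Each pᵢ ln pᵢ term: 0.1×(-2.30259)=-0.23026, 0.1×(-2.30259)=-0.23026, 0.1×(-2.30259)=-0.23026, 0.1×(-2.30259)=-0.23026, 0.6×(-0.51083)=-0.30650.
Sum = -1.22753, so H' = 1.228.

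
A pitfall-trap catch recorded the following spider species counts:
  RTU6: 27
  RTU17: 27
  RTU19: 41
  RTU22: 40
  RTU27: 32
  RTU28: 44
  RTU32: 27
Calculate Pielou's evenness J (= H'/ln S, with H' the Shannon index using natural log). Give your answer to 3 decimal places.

Total N = 27+27+41+40+32+44+27 = 238, so the proportions are 0.11345, 0.11345, 0.17227, 0.16807, 0.13445, 0.18487, 0.11345 (working shown to 5 dp, full precision carried).
H' = −Σ pᵢ ln pᵢ = −((-0.24691) + (-0.24691) + (-0.30297) + (-0.29973) + (-0.26979) + (-0.31208) + (-0.24691)) = 1.92529.
With S = 7 species, ln S = 1.94591, so J = 1.92529/1.94591 = 0.98940, i.e. 0.989 to 3 decimal places.

0.989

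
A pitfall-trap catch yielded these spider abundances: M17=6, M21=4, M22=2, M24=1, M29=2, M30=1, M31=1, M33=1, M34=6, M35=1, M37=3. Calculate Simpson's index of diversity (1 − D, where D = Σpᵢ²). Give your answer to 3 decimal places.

0.860

Total N = 6+4+2+1+2+1+1+1+6+1+3 = 28, so the proportions are 0.21429, 0.14286, 0.07143, 0.03571, 0.07143, 0.03571, 0.03571, 0.03571, 0.21429, 0.03571, 0.10714 (working shown to 5 dp, full precision carried).
D = 0.21429² + 0.14286² + 0.07143² + 0.03571² + 0.07143² + 0.03571² + 0.03571² + 0.03571² + 0.21429² + 0.03571² + 0.10714² = 0.04592 + 0.02041 + 0.00510 + 0.00128 + 0.00510 + 0.00128 + 0.00128 + 0.00128 + 0.04592 + 0.00128 + 0.01148 = 0.14031.
So 1 − D = 0.85969, i.e. 0.860 to 3 decimal places.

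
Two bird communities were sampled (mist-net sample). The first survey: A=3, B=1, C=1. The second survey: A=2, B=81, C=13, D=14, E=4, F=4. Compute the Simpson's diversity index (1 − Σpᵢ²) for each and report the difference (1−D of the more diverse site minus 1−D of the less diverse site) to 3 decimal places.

The first survey: N=5, proportions 0.6, 0.2, 0.2, giving 1−D = 0.56000 (working shown to 5 dp, full precision carried).
The second survey: N=118, proportions 0.01695, 0.68644, 0.11017, 0.11864, 0.0339, 0.0339, giving 1−D = 0.50000.
Difference = |0.56000 − 0.50000| = 0.06000, i.e. 0.060 to 3 decimal places.

0.060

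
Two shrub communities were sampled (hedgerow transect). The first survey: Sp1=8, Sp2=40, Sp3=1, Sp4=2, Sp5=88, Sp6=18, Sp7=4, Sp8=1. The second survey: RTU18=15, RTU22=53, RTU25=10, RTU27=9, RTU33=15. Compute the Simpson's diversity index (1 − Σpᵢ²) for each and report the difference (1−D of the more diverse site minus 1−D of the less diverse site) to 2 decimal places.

The first survey: N=162, proportions 0.049383, 0.246914, 0.006173, 0.012346, 0.54321, 0.111111, 0.024691, 0.006173, giving 1−D = 0.628334 (working shown to 6 dp, full precision carried).
The second survey: N=102, proportions 0.147059, 0.519608, 0.098039, 0.088235, 0.147059, giving 1−D = 0.669358.
Difference = |0.628334 − 0.669358| = 0.041024, i.e. 0.04 to 2 decimal places.

0.04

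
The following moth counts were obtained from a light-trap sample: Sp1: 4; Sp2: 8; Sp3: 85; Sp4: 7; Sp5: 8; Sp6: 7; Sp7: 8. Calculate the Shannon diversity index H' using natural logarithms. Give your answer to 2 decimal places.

1.22

Total N = 4+8+85+7+8+7+8 = 127, so the proportions are 0.0315, 0.063, 0.6693, 0.0551, 0.063, 0.0551, 0.063 (working shown to 4 dp, full precision carried).
Each pᵢ ln pᵢ term: 0.0315×(-3.4579)=-0.1089, 0.063×(-2.7647)=-0.1742, 0.6693×(-0.4015)=-0.2687, 0.0551×(-2.8983)=-0.1597, 0.063×(-2.7647)=-0.1742, 0.0551×(-2.8983)=-0.1597, 0.063×(-2.7647)=-0.1742.
Sum = -1.2196, so H' = 1.22.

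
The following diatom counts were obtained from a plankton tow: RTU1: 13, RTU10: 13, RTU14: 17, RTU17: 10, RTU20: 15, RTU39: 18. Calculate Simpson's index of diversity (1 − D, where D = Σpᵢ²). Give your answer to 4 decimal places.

Total N = 13+13+17+10+15+18 = 86, so the proportions are 0.151163, 0.151163, 0.197674, 0.116279, 0.174419, 0.209302 (working shown to 6 dp, full precision carried).
D = 0.151163² + 0.151163² + 0.197674² + 0.116279² + 0.174419² + 0.209302² = 0.022850 + 0.022850 + 0.039075 + 0.013521 + 0.030422 + 0.043807 = 0.172526.
So 1 − D = 0.827474, i.e. 0.8275 to 4 decimal places.

0.8275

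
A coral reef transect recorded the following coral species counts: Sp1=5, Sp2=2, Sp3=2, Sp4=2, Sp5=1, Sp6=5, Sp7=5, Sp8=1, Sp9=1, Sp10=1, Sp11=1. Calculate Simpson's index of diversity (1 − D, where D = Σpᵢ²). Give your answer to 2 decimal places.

0.86

Total N = 5+2+2+2+1+5+5+1+1+1+1 = 26, so the proportions are 0.1923, 0.0769, 0.0769, 0.0769, 0.0385, 0.1923, 0.1923, 0.0385, 0.0385, 0.0385, 0.0385 (working shown to 4 dp, full precision carried).
D = 0.1923² + 0.0769² + 0.0769² + 0.0769² + 0.0385² + 0.1923² + 0.1923² + 0.0385² + 0.0385² + 0.0385² + 0.0385² = 0.0370 + 0.0059 + 0.0059 + 0.0059 + 0.0015 + 0.0370 + 0.0370 + 0.0015 + 0.0015 + 0.0015 + 0.0015 = 0.1361.
So 1 − D = 0.8639, i.e. 0.86 to 2 decimal places.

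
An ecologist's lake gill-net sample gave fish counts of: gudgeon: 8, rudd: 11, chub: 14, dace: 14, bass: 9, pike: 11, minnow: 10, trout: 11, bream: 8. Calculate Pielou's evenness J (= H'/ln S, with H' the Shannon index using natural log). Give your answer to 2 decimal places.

Total N = 8+11+14+14+9+11+10+11+8 = 96, so the proportions are 0.0833, 0.1146, 0.1458, 0.1458, 0.0938, 0.1146, 0.1042, 0.1146, 0.0833 (working shown to 4 dp, full precision carried).
H' = −Σ pᵢ ln pᵢ = −((-0.2071) + (-0.2482) + (-0.2808) + (-0.2808) + (-0.2219) + (-0.2482) + (-0.2356) + (-0.2482) + (-0.2071)) = 2.1779.
With S = 9 species, ln S = 2.1972, so J = 2.1779/2.1972 = 0.9912, i.e. 0.99 to 2 decimal places.

0.99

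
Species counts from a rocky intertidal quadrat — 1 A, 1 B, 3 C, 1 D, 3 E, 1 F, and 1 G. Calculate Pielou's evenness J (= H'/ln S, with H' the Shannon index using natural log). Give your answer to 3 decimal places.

Total N = 1+1+3+1+3+1+1 = 11, so the proportions are 0.09091, 0.09091, 0.27273, 0.09091, 0.27273, 0.09091, 0.09091 (working shown to 5 dp, full precision carried).
H' = −Σ pᵢ ln pᵢ = −((-0.21799) + (-0.21799) + (-0.35435) + (-0.21799) + (-0.35435) + (-0.21799) + (-0.21799)) = 1.79865.
With S = 7 species, ln S = 1.94591, so J = 1.79865/1.94591 = 0.92432, i.e. 0.924 to 3 decimal places.

0.924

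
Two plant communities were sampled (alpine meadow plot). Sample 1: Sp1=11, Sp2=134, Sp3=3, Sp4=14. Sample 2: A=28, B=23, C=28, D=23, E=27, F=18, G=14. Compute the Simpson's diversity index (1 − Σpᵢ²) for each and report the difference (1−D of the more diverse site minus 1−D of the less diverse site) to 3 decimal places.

Sample 1: N=162, proportions 0.0679012, 0.8271605, 0.0185185, 0.0864198, giving 1−D = 0.3033836 (working shown to 7 dp, full precision carried).
Sample 2: N=161, proportions 0.173913, 0.1428571, 0.173913, 0.1428571, 0.1677019, 0.1118012, 0.0869565, giving 1−D = 0.8505073.
Difference = |0.3033836 − 0.8505073| = 0.5471237, i.e. 0.547 to 3 decimal places.

0.547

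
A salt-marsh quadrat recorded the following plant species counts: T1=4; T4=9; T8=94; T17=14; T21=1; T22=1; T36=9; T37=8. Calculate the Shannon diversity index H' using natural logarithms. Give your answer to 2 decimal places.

1.19

Total N = 4+9+94+14+1+1+9+8 = 140, so the proportions are 0.0286, 0.0643, 0.6714, 0.1, 0.0071, 0.0071, 0.0643, 0.0571 (working shown to 4 dp, full precision carried).
Each pᵢ ln pᵢ term: 0.0286×(-3.5553)=-0.1016, 0.0643×(-2.7444)=-0.1764, 0.6714×(-0.3983)=-0.2675, 0.1×(-2.3026)=-0.2303, 0.0071×(-4.9416)=-0.0353, 0.0071×(-4.9416)=-0.0353, 0.0643×(-2.7444)=-0.1764, 0.0571×(-2.8622)=-0.1636.
Sum = -1.1863, so H' = 1.19.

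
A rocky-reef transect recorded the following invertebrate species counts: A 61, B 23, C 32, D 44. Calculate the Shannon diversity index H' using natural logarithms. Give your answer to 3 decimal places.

Total N = 61+23+32+44 = 160, so the proportions are 0.38125, 0.14375, 0.2, 0.275 (working shown to 5 dp, full precision carried).
Each pᵢ ln pᵢ term: 0.38125×(-0.96430)=-0.36764, 0.14375×(-1.93968)=-0.27883, 0.2×(-1.60944)=-0.32189, 0.275×(-1.29098)=-0.35502.
Sum = -1.32338, so H' = 1.323.

1.323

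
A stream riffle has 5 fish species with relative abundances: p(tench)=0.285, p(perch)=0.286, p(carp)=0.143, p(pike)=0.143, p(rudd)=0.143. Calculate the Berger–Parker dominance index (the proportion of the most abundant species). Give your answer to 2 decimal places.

0.29

The largest proportion is 0.286, i.e. d = 0.29 to 2 decimal places.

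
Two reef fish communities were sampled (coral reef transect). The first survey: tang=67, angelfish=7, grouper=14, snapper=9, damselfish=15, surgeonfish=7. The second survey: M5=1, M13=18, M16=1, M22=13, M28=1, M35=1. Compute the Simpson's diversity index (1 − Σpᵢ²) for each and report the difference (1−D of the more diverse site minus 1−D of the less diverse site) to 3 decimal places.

The first survey: N=119, proportions 0.563025, 0.058824, 0.117647, 0.07563, 0.12605, 0.058824, giving 1−D = 0.640633 (working shown to 6 dp, full precision carried).
The second survey: N=35, proportions 0.028571, 0.514286, 0.028571, 0.371429, 0.028571, 0.028571, giving 1−D = 0.594286.
Difference = |0.640633 − 0.594286| = 0.046347, i.e. 0.046 to 3 decimal places.

0.046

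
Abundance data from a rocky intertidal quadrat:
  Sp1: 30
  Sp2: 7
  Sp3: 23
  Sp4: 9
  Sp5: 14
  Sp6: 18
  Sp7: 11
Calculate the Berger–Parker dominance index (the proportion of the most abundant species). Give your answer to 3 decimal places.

0.268

Total N = 30+7+23+9+14+18+11 = 112, so the proportions are 0.26786, 0.0625, 0.20536, 0.08036, 0.125, 0.16071, 0.09821 (working shown to 5 dp, full precision carried).
The largest proportion is 0.26786, i.e. d = 0.268 to 3 decimal places.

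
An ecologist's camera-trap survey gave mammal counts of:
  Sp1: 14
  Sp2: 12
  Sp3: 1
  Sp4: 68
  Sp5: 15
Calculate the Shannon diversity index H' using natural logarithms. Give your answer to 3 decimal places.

Total N = 14+12+1+68+15 = 110, so the proportions are 0.12727, 0.10909, 0.00909, 0.61818, 0.13636 (working shown to 5 dp, full precision carried).
Each pᵢ ln pᵢ term: 0.12727×(-2.06142)=-0.26236, 0.10909×(-2.21557)=-0.24170, 0.00909×(-4.70048)=-0.04273, 0.61818×(-0.48097)=-0.29733, 0.13636×(-1.99243)=-0.27170.
Sum = -1.11582, so H' = 1.116.

1.116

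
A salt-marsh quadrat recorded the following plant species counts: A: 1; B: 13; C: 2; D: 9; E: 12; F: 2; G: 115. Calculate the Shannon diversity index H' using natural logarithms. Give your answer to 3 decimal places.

0.937

Total N = 1+13+2+9+12+2+115 = 154, so the proportions are 0.00649, 0.08442, 0.01299, 0.05844, 0.07792, 0.01299, 0.74675 (working shown to 5 dp, full precision carried).
Each pᵢ ln pᵢ term: 0.00649×(-5.03695)=-0.03271, 0.08442×(-2.47200)=-0.20868, 0.01299×(-4.34381)=-0.05641, 0.05844×(-2.83973)=-0.16596, 0.07792×(-2.55205)=-0.19886, 0.01299×(-4.34381)=-0.05641, 0.74675×(-0.29202)=-0.21807.
Sum = -0.93710, so H' = 0.937.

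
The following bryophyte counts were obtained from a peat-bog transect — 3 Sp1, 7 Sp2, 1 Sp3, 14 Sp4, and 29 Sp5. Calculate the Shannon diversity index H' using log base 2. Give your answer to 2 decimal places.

Total N = 3+7+1+14+29 = 54, so the proportions are 0.0556, 0.1296, 0.0185, 0.2593, 0.537 (working shown to 4 dp, full precision carried).
Each pᵢ log₂ pᵢ term: 0.0556×(-4.1699)=-0.2317, 0.1296×(-2.9475)=-0.3821, 0.0185×(-5.7549)=-0.1066, 0.2593×(-1.9475)=-0.5049, 0.537×(-0.8969)=-0.4817.
Sum = -1.7069, so H' = 1.71.

1.71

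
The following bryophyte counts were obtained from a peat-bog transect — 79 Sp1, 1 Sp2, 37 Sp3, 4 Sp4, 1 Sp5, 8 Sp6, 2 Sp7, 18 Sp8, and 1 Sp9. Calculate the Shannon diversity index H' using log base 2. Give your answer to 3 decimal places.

Total N = 79+1+37+4+1+8+2+18+1 = 151, so the proportions are 0.52318, 0.00662, 0.24503, 0.02649, 0.00662, 0.05298, 0.01325, 0.11921, 0.00662 (working shown to 5 dp, full precision carried).
Each pᵢ log₂ pᵢ term: 0.52318×(-0.93462)=-0.48898, 0.00662×(-7.23840)=-0.04794, 0.24503×(-2.02895)=-0.49716, 0.02649×(-5.23840)=-0.13877, 0.00662×(-7.23840)=-0.04794, 0.05298×(-4.23840)=-0.22455, 0.01325×(-6.23840)=-0.08263, 0.11921×(-3.06848)=-0.36578, 0.00662×(-7.23840)=-0.04794.
Sum = -1.94167, so H' = 1.942.

1.942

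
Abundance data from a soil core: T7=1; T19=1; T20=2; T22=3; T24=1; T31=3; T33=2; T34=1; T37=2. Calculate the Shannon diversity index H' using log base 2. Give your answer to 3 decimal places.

Total N = 1+1+2+3+1+3+2+1+2 = 16, so the proportions are 0.0625, 0.0625, 0.125, 0.1875, 0.0625, 0.1875, 0.125, 0.0625, 0.125 (working shown to 5 dp, full precision carried).
Each pᵢ log₂ pᵢ term: 0.0625×(-4.00000)=-0.25000, 0.0625×(-4.00000)=-0.25000, 0.125×(-3.00000)=-0.37500, 0.1875×(-2.41504)=-0.45282, 0.0625×(-4.00000)=-0.25000, 0.1875×(-2.41504)=-0.45282, 0.125×(-3.00000)=-0.37500, 0.0625×(-4.00000)=-0.25000, 0.125×(-3.00000)=-0.37500.
Sum = -3.03064, so H' = 3.031.

3.031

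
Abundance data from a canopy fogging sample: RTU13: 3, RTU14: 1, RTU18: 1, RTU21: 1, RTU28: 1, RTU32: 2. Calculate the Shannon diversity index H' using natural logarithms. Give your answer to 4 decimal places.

1.6770

Total N = 3+1+1+1+1+2 = 9, so the proportions are 0.333333, 0.111111, 0.111111, 0.111111, 0.111111, 0.222222 (working shown to 6 dp, full precision carried).
Each pᵢ ln pᵢ term: 0.333333×(-1.098612)=-0.366204, 0.111111×(-2.197225)=-0.244136, 0.111111×(-2.197225)=-0.244136, 0.111111×(-2.197225)=-0.244136, 0.111111×(-2.197225)=-0.244136, 0.222222×(-1.504077)=-0.334239.
Sum = -1.676988, so H' = 1.6770.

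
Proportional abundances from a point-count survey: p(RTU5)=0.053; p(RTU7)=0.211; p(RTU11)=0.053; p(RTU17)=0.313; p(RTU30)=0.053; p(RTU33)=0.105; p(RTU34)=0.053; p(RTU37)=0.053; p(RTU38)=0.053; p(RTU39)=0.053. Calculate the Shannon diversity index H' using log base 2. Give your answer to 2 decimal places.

2.91

Each pᵢ log₂ pᵢ term (working shown to 4 dp, full precision carried): 0.053×(-4.2379)=-0.2246, 0.211×(-2.2447)=-0.4736, 0.053×(-4.2379)=-0.2246, 0.313×(-1.6758)=-0.5245, 0.053×(-4.2379)=-0.2246, 0.105×(-3.2515)=-0.3414, 0.053×(-4.2379)=-0.2246, 0.053×(-4.2379)=-0.2246, 0.053×(-4.2379)=-0.2246, 0.053×(-4.2379)=-0.2246.
Sum = -2.9118, so H' = 2.91.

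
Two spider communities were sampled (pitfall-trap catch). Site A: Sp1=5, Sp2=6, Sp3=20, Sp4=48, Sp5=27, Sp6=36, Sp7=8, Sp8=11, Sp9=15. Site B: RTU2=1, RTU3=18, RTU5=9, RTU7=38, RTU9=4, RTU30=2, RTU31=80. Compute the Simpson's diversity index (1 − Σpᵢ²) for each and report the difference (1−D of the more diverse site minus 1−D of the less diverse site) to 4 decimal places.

0.1901

Site A: N=176, proportions 0.028409, 0.034091, 0.113636, 0.272727, 0.153409, 0.204545, 0.045455, 0.0625, 0.085227, giving 1−D = 0.832128 (working shown to 6 dp, full precision carried).
Site B: N=152, proportions 0.006579, 0.118421, 0.059211, 0.25, 0.026316, 0.013158, 0.526316, giving 1−D = 0.642053.
Difference = |0.832128 − 0.642053| = 0.190075, i.e. 0.1901 to 4 decimal places.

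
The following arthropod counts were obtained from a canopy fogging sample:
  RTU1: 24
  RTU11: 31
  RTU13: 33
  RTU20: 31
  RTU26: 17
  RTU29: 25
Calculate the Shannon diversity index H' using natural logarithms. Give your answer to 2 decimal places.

1.77

Total N = 24+31+33+31+17+25 = 161, so the proportions are 0.1491, 0.1925, 0.205, 0.1925, 0.1056, 0.1553 (working shown to 4 dp, full precision carried).
Each pᵢ ln pᵢ term: 0.1491×(-1.9034)=-0.2837, 0.1925×(-1.6474)=-0.3172, 0.205×(-1.5849)=-0.3249, 0.1925×(-1.6474)=-0.3172, 0.1056×(-2.2482)=-0.2374, 0.1553×(-1.8625)=-0.2892.
Sum = -1.7696, so H' = 1.77.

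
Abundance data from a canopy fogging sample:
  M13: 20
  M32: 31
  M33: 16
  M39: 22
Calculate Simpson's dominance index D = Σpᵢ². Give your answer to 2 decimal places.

0.27

Total N = 20+31+16+22 = 89, so the proportions are 0.2247, 0.3483, 0.1798, 0.2472 (working shown to 4 dp, full precision carried).
D = 0.2247² + 0.3483² + 0.1798² + 0.2472² = 0.0505 + 0.1213 + 0.0323 + 0.0611 = 0.2652.
To 2 decimal places, D = 0.27.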